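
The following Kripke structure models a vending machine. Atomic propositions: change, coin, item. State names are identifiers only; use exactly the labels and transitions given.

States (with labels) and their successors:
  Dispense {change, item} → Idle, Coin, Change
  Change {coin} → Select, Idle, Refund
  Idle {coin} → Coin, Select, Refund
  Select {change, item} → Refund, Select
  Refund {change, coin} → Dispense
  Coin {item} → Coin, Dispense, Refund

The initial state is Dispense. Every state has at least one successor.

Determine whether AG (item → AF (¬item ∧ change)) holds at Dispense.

No

States satisfying item → AF (¬item ∧ change): {Change, Idle, Refund}.
States satisfying AG (item → AF (¬item ∧ change)): ∅.
Coin is reachable from Dispense and violates item → AF (¬item ∧ change), so AG fails at Dispense.
Dispense ∉ Sat(AG (item → AF (¬item ∧ change))).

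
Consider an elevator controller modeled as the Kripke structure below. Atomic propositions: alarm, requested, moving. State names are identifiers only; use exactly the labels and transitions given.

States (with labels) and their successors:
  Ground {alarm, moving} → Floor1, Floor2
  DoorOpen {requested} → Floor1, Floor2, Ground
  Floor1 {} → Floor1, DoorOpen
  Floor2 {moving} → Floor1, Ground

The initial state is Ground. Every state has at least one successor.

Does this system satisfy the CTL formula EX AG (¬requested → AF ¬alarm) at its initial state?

Holds

States satisfying AG (¬requested → AF ¬alarm): {Ground, DoorOpen, Floor1, Floor2}.
States satisfying EX AG (¬requested → AF ¬alarm): {Ground, DoorOpen, Floor1, Floor2}.
Ground ∈ Sat(EX AG (¬requested → AF ¬alarm)).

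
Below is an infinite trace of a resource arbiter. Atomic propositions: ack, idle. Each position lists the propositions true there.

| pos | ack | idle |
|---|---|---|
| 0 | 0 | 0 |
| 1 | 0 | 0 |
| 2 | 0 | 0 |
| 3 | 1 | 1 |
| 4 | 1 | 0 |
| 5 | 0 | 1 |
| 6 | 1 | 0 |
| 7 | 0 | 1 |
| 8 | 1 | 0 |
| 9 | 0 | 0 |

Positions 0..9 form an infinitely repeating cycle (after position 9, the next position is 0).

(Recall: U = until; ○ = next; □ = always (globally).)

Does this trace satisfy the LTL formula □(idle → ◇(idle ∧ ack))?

idle → ◇(idle ∧ ack) holds at every position 0..9, and those are all positions ever visited, so □(idle → ◇(idle ∧ ack)) holds.
Positions where idle holds: 3, 5, 7.
Check ◇(idle ∧ ack) at each: 3→ok, 5→ok, 7→ok.

Satisfied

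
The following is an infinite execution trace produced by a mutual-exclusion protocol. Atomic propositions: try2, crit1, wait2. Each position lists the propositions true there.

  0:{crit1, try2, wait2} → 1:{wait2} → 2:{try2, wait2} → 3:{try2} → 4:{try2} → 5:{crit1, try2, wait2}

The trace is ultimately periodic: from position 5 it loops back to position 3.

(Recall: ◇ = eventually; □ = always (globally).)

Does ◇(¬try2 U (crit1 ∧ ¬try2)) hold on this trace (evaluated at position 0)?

No

¬try2 U (crit1 ∧ ¬try2) is false at every position 0..5, so it never becomes true and ◇(¬try2 U (crit1 ∧ ¬try2)) fails.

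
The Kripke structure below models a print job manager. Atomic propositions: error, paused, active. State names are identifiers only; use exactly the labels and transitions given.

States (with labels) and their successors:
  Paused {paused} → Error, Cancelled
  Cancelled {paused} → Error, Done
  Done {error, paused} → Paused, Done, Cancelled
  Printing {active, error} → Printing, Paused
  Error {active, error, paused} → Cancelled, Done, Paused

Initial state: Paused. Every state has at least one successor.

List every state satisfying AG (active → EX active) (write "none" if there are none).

none

States satisfying active → EX active: {Paused, Cancelled, Done, Printing}.
States satisfying AG (active → EX active): ∅.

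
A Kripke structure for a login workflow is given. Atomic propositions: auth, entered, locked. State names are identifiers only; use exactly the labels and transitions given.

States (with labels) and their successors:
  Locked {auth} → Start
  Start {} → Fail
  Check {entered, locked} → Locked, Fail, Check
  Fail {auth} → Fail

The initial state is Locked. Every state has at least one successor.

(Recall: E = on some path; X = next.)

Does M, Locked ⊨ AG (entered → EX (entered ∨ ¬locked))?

Yes

States satisfying entered → EX (entered ∨ ¬locked): {Locked, Start, Check, Fail}.
States satisfying AG (entered → EX (entered ∨ ¬locked)): {Locked, Start, Check, Fail}.
Every state reachable from Locked satisfies entered → EX (entered ∨ ¬locked).
Locked ∈ Sat(AG (entered → EX (entered ∨ ¬locked))).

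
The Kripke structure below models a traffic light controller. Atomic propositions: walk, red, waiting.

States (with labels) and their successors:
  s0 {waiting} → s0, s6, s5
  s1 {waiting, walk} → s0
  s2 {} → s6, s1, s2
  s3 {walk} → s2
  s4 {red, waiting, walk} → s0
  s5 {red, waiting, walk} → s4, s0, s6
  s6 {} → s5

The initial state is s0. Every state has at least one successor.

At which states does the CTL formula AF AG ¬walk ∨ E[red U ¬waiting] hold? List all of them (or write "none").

{s2, s3, s5, s6}

States satisfying AG ¬walk: ∅.
States satisfying AF AG ¬walk: ∅.
States satisfying red: {s4, s5}.
States satisfying ¬waiting: {s2, s3, s6}.
States satisfying E[red U ¬waiting]: {s2, s3, s5, s6}.
States satisfying AF AG ¬walk ∨ E[red U ¬waiting]: {s2, s3, s5, s6}.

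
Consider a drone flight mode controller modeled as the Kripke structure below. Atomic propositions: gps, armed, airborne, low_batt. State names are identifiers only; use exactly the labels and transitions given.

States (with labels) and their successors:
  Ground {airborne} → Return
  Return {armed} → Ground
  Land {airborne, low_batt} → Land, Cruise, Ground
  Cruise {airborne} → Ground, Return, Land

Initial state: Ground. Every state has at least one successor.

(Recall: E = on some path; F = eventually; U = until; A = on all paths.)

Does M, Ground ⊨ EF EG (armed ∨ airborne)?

States satisfying EG (armed ∨ airborne): {Ground, Return, Land, Cruise}.
States satisfying EF EG (armed ∨ airborne): {Ground, Return, Land, Cruise}.
Some path from Ground reaches a state where EG (armed ∨ airborne) holds.
Ground ∈ Sat(EF EG (armed ∨ airborne)).

Satisfied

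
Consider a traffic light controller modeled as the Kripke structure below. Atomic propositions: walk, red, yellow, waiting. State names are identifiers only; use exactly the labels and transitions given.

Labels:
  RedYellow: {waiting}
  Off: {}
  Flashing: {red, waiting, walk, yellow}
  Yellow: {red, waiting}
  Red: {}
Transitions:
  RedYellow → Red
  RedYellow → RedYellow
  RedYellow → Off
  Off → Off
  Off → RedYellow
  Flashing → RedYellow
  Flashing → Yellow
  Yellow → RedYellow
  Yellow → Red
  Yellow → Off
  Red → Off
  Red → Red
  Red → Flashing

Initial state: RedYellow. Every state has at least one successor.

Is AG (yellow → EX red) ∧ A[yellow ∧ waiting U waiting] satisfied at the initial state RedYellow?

States satisfying yellow → EX red: {RedYellow, Off, Flashing, Yellow, Red}.
States satisfying AG (yellow → EX red): {RedYellow, Off, Flashing, Yellow, Red}.
States satisfying yellow ∧ waiting: {Flashing}.
States satisfying waiting: {RedYellow, Flashing, Yellow}.
States satisfying A[yellow ∧ waiting U waiting]: {RedYellow, Flashing, Yellow}.
States satisfying AG (yellow → EX red) ∧ A[yellow ∧ waiting U waiting]: {RedYellow, Flashing, Yellow}.
RedYellow ∈ Sat(AG (yellow → EX red) ∧ A[yellow ∧ waiting U waiting]).

Yes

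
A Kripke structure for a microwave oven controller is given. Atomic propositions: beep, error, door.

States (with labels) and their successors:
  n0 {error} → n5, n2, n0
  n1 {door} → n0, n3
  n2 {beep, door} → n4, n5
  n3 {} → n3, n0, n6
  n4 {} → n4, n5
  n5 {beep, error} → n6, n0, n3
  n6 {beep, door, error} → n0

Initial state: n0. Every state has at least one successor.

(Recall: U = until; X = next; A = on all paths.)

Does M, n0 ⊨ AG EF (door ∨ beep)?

States satisfying EF (door ∨ beep): {n0, n1, n2, n3, n4, n5, n6}.
States satisfying AG EF (door ∨ beep): {n0, n1, n2, n3, n4, n5, n6}.
Every state reachable from n0 satisfies EF (door ∨ beep).
n0 ∈ Sat(AG EF (door ∨ beep)).

Yes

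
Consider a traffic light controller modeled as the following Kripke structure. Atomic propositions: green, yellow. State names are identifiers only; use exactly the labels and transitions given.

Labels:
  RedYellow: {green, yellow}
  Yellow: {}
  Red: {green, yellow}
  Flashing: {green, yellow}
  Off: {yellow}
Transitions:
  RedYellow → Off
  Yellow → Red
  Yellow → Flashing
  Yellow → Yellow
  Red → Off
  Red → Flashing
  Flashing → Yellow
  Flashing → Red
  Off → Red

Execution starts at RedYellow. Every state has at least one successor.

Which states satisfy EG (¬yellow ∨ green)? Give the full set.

States satisfying ¬yellow ∨ green: {RedYellow, Yellow, Red, Flashing}.
States satisfying EG (¬yellow ∨ green): {Yellow, Red, Flashing}.

{Yellow, Red, Flashing}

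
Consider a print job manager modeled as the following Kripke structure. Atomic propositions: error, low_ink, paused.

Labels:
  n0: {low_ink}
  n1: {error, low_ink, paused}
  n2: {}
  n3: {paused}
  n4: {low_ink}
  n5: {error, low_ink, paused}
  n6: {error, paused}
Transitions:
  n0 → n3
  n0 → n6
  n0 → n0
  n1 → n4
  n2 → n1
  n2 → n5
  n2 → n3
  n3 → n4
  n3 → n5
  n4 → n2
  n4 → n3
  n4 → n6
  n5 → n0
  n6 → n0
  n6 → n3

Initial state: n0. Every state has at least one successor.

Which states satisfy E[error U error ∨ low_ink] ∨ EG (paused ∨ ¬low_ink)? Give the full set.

{n0, n1, n4, n5, n6}

States satisfying error: {n1, n5, n6}.
States satisfying error ∨ low_ink: {n0, n1, n4, n5, n6}.
States satisfying E[error U error ∨ low_ink]: {n0, n1, n4, n5, n6}.
States satisfying paused ∨ ¬low_ink: {n1, n2, n3, n5, n6}.
States satisfying EG (paused ∨ ¬low_ink): ∅.
States satisfying E[error U error ∨ low_ink] ∨ EG (paused ∨ ¬low_ink): {n0, n1, n4, n5, n6}.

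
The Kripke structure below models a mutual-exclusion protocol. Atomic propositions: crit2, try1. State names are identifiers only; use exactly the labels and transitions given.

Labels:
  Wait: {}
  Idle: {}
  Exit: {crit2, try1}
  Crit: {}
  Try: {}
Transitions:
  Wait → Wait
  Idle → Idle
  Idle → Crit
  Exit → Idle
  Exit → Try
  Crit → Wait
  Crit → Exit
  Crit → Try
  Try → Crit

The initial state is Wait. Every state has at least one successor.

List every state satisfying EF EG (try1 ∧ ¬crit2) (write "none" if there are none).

none

States satisfying EG (try1 ∧ ¬crit2): ∅.
States satisfying EF EG (try1 ∧ ¬crit2): ∅.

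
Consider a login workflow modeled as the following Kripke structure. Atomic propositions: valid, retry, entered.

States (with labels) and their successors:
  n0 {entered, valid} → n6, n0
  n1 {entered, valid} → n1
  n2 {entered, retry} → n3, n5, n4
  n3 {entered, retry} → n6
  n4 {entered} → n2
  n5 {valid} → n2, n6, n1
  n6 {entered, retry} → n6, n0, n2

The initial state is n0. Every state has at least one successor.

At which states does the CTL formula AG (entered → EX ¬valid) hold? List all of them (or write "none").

none

States satisfying entered → EX ¬valid: {n0, n2, n3, n4, n5, n6}.
States satisfying AG (entered → EX ¬valid): ∅.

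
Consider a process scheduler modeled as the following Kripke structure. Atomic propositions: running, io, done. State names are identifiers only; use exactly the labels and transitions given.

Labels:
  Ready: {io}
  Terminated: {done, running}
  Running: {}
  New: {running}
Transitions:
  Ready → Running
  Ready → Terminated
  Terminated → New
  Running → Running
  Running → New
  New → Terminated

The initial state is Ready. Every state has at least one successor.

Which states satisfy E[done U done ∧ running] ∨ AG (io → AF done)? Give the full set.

States satisfying done: {Terminated}.
States satisfying done ∧ running: {Terminated}.
States satisfying E[done U done ∧ running]: {Terminated}.
States satisfying io → AF done: {Terminated, Running, New}.
States satisfying AG (io → AF done): {Terminated, Running, New}.
States satisfying E[done U done ∧ running] ∨ AG (io → AF done): {Terminated, Running, New}.

{Terminated, Running, New}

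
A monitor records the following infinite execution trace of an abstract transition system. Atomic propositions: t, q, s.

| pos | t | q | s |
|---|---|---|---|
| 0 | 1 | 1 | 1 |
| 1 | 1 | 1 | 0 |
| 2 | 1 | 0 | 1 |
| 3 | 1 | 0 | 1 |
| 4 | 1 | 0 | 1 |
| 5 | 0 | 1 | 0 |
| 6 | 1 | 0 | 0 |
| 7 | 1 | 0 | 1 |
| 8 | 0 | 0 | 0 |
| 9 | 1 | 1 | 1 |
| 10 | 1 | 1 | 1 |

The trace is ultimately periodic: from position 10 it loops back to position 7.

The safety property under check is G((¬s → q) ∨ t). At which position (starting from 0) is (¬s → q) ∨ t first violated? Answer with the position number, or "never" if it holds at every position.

Check (¬s → q) ∨ t at each position in order: 0 ✓, 1 ✓, 2 ✓, 3 ✓, 4 ✓, 5 ✓, 6 ✓, 7 ✓.
At position 8 the labels are {}, so (¬s → q) ∨ t is false there. This is the first violation.

8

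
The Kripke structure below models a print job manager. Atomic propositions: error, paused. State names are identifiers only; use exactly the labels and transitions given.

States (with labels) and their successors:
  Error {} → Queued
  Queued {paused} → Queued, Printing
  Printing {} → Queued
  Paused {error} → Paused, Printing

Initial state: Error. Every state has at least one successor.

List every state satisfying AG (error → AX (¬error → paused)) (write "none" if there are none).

{Error, Queued, Printing}

States satisfying error → AX (¬error → paused): {Error, Queued, Printing}.
States satisfying AG (error → AX (¬error → paused)): {Error, Queued, Printing}.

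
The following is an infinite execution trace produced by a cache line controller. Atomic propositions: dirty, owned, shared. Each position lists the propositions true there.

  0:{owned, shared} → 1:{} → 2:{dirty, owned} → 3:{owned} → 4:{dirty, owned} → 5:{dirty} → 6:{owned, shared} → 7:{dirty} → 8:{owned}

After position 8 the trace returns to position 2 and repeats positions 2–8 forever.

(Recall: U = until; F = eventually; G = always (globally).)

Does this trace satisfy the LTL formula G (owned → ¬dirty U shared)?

Violated

owned → ¬dirty U shared must hold at every position from 0 onward. It fails at position 2, so G (owned → ¬dirty U shared) is false.
Positions where owned holds: 0, 2, 3, 4, 6, 8.
Check ¬dirty U shared at each: 0→ok, 2→fails, 3→fails, 4→fails, 6→ok, 8→fails.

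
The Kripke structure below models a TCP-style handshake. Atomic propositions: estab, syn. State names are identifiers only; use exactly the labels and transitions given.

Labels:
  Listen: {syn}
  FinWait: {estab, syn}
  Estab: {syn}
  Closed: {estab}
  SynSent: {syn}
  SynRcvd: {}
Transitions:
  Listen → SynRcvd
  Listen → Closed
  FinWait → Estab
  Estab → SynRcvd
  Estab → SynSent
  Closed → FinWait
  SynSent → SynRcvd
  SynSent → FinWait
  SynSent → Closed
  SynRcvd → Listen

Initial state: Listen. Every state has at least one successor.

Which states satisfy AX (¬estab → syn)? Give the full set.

{FinWait, Closed, SynRcvd}

States satisfying ¬estab → syn: {Listen, FinWait, Estab, Closed, SynSent}.
States satisfying AX (¬estab → syn): {FinWait, Closed, SynRcvd}.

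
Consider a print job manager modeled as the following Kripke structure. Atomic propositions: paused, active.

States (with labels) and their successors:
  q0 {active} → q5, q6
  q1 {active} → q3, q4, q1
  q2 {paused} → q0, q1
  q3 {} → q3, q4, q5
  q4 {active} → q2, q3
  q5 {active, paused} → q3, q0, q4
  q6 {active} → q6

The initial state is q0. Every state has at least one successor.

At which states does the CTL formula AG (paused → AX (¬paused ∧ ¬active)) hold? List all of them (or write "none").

States satisfying paused → AX (¬paused ∧ ¬active): {q0, q1, q3, q4, q6}.
States satisfying AG (paused → AX (¬paused ∧ ¬active)): {q6}.

{q6}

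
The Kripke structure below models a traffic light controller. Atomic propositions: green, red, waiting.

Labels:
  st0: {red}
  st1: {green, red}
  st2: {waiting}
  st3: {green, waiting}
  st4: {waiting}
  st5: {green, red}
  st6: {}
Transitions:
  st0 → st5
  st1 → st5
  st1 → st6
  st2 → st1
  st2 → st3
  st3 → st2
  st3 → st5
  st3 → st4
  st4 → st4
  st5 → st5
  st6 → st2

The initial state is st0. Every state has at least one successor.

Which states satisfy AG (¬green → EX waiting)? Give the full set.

{st1, st2, st3, st4, st5, st6}

States satisfying ¬green → EX waiting: {st1, st2, st3, st4, st5, st6}.
States satisfying AG (¬green → EX waiting): {st1, st2, st3, st4, st5, st6}.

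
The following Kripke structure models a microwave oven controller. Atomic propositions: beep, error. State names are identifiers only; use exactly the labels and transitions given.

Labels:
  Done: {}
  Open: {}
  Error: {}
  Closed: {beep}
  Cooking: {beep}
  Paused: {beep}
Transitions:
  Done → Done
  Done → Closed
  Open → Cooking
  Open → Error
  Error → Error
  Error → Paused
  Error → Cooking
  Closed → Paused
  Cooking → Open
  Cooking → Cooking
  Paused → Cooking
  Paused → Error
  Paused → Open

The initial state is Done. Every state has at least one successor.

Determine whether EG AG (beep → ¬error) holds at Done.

Holds

States satisfying AG (beep → ¬error): {Done, Open, Error, Closed, Cooking, Paused}.
States satisfying EG AG (beep → ¬error): {Done, Open, Error, Closed, Cooking, Paused}.
Done ∈ Sat(EG AG (beep → ¬error)).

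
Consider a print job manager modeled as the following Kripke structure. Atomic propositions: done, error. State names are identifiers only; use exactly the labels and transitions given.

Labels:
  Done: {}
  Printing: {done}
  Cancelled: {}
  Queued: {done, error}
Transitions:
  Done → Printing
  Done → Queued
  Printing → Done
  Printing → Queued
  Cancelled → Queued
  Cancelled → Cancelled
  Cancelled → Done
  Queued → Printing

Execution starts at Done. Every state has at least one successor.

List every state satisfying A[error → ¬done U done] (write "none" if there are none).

{Done, Printing, Queued}

States satisfying error → ¬done: {Done, Printing, Cancelled}.
States satisfying done: {Printing, Queued}.
States satisfying A[error → ¬done U done]: {Done, Printing, Queued}.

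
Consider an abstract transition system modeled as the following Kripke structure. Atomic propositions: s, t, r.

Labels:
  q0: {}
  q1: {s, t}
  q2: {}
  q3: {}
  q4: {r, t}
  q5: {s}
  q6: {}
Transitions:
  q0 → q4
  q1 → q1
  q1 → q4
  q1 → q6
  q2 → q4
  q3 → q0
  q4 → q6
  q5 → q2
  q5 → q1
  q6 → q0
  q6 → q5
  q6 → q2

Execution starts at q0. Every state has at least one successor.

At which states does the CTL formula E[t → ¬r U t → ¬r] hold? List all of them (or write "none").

States satisfying t → ¬r: {q0, q1, q2, q3, q5, q6}.
States satisfying E[t → ¬r U t → ¬r]: {q0, q1, q2, q3, q5, q6}.

{q0, q1, q2, q3, q5, q6}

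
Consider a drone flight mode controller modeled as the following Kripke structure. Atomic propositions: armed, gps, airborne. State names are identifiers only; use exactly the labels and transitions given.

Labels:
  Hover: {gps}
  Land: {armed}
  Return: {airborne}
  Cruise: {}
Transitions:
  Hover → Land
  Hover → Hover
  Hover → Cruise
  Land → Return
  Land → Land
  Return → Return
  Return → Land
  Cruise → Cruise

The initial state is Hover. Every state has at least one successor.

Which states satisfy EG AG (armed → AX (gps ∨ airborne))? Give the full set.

States satisfying AG (armed → AX (gps ∨ airborne)): {Cruise}.
States satisfying EG AG (armed → AX (gps ∨ airborne)): {Cruise}.

{Cruise}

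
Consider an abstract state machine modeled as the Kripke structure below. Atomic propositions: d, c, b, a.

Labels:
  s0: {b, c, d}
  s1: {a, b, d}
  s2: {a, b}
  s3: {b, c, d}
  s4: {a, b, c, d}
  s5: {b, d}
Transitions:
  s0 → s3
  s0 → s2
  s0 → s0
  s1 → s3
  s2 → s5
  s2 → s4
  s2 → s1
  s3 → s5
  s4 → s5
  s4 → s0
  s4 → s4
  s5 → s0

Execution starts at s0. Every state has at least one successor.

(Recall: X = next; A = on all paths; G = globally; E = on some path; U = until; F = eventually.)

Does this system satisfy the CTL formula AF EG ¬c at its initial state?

States satisfying EG ¬c: ∅.
States satisfying AF EG ¬c: ∅.
There is a path from s0 along which EG ¬c never holds.
s0 ∉ Sat(AF EG ¬c).

Does not hold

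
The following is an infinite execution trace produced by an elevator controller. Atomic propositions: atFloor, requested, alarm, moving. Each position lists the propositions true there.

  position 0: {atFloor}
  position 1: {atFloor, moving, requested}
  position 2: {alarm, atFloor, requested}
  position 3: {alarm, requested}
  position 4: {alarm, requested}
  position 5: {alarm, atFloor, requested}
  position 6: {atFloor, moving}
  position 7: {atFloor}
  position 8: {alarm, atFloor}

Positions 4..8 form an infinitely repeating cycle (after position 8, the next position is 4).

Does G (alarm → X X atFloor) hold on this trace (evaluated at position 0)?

Does not hold

alarm → X X atFloor must hold at every position from 0 onward. It fails at position 2, so G (alarm → X X atFloor) is false.
Positions where alarm holds: 2, 3, 4, 5, 8.
Check X X atFloor at each: 2→fails, 3→ok, 4→ok, 5→ok, 8→ok.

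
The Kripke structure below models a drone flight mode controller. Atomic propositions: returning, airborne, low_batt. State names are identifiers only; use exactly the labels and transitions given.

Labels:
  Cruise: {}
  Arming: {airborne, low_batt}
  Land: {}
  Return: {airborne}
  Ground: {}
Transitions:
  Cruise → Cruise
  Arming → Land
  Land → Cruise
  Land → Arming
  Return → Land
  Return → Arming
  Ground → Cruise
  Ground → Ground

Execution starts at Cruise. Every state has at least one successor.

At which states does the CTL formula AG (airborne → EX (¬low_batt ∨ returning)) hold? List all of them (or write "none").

States satisfying airborne → EX (¬low_batt ∨ returning): {Cruise, Arming, Land, Return, Ground}.
States satisfying AG (airborne → EX (¬low_batt ∨ returning)): {Cruise, Arming, Land, Return, Ground}.

{Cruise, Arming, Land, Return, Ground}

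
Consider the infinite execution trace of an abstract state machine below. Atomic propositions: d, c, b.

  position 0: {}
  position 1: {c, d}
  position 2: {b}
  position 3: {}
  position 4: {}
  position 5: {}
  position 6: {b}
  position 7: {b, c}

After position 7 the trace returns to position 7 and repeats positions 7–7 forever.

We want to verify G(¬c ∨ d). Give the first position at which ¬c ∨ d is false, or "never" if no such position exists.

Check ¬c ∨ d at each position in order: 0 ✓, 1 ✓, 2 ✓, 3 ✓, 4 ✓, 5 ✓, 6 ✓.
At position 7 the labels are {b, c}, so ¬c ∨ d is false there. This is the first violation.

7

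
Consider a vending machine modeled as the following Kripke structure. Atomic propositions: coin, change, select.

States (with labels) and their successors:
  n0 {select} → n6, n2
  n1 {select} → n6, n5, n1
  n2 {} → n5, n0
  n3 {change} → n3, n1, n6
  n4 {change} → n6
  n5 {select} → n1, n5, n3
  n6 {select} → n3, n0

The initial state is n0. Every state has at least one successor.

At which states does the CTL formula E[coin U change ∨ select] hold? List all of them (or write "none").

{n0, n1, n3, n4, n5, n6}

States satisfying coin: ∅.
States satisfying change ∨ select: {n0, n1, n3, n4, n5, n6}.
States satisfying E[coin U change ∨ select]: {n0, n1, n3, n4, n5, n6}.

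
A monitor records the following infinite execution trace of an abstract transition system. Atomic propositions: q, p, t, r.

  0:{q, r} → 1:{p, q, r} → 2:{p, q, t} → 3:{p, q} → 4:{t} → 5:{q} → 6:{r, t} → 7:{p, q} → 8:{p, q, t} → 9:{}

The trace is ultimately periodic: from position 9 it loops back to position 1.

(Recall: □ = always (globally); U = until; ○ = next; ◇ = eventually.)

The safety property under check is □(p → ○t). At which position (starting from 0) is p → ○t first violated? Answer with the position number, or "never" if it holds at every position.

Check p → ○t at each position in order: 0 ✓, 1 ✓.
At position 2 the labels are {p, q, t} and the next position 3 has {p, q}, so p → ○t is false there. This is the first violation.

2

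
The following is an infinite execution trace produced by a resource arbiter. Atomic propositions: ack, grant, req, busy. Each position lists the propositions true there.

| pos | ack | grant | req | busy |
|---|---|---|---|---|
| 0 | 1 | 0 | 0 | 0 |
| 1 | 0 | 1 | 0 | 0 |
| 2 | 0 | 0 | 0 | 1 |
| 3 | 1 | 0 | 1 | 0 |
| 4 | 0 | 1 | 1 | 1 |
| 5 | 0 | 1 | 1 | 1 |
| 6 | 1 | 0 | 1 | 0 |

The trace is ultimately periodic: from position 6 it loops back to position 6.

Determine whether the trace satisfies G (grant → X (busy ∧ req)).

grant → X (busy ∧ req) must hold at every position from 0 onward. It fails at position 1, so G (grant → X (busy ∧ req)) is false.
Positions where grant holds: 1, 4, 5.
Check X (busy ∧ req) at each: 1→fails, 4→ok, 5→fails.

Does not hold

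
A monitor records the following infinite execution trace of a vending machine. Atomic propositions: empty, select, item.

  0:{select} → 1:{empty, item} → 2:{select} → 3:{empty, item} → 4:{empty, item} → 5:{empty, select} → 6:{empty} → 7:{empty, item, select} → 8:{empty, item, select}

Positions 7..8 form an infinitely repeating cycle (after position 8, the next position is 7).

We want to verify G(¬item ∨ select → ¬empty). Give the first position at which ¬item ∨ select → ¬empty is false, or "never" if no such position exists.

5

Check ¬item ∨ select → ¬empty at each position in order: 0 ✓, 1 ✓, 2 ✓, 3 ✓, 4 ✓.
At position 5 the labels are {empty, select}, so ¬item ∨ select → ¬empty is false there. This is the first violation.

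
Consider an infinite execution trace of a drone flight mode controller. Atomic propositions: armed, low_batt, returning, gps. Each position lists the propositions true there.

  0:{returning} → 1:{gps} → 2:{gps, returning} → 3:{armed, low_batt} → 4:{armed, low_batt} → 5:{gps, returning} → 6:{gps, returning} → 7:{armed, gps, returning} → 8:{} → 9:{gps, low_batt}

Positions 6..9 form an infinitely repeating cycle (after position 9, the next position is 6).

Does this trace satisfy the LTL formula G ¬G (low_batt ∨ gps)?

¬G (low_batt ∨ gps) holds at every position 0..9, and those are all positions ever visited, so G ¬G (low_batt ∨ gps) holds.

Satisfied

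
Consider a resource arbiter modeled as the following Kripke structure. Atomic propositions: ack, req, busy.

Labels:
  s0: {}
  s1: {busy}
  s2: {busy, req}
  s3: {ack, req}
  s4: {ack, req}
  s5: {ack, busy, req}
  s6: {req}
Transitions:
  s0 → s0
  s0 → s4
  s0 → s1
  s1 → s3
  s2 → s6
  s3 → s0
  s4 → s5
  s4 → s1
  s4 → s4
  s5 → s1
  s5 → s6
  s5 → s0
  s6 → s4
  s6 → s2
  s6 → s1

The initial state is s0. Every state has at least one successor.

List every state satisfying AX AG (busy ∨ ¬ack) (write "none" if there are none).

States satisfying AG (busy ∨ ¬ack): ∅.
States satisfying AX AG (busy ∨ ¬ack): ∅.

none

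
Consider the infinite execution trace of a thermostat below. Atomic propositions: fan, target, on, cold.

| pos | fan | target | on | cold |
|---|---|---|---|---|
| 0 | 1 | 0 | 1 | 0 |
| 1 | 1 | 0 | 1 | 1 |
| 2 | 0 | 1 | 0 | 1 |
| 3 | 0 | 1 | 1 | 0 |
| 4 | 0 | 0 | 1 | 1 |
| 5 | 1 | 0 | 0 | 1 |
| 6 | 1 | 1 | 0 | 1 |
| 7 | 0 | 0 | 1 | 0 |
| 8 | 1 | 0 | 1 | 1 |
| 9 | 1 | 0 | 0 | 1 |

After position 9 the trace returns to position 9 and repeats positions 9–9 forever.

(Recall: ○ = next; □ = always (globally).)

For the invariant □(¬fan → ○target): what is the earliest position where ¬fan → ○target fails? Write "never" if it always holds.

Check ¬fan → ○target at each position in order: 0 ✓, 1 ✓, 2 ✓.
At position 3 the labels are {on, target} and the next position 4 has {cold, on}, so ¬fan → ○target is false there. This is the first violation.

3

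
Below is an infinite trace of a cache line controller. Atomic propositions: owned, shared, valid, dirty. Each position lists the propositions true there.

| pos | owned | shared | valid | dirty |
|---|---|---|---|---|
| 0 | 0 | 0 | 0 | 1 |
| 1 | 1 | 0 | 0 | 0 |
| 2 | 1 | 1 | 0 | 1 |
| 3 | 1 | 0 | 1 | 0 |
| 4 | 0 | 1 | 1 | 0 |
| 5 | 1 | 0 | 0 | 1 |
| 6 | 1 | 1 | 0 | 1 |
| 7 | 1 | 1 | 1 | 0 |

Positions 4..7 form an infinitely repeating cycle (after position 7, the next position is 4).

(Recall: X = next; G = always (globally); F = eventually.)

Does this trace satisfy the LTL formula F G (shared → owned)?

Does not hold

G (shared → owned) is false at every position 0..7, so it never becomes true and F G (shared → owned) fails.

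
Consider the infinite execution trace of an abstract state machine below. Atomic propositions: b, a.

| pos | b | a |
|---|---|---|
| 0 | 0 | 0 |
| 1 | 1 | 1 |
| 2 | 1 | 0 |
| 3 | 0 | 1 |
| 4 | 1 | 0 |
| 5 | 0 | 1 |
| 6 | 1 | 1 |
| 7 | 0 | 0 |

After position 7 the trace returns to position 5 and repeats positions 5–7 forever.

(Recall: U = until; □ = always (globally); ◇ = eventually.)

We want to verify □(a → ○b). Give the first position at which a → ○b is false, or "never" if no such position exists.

Check a → ○b at each position in order: 0 ✓, 1 ✓, 2 ✓, 3 ✓, 4 ✓, 5 ✓.
At position 6 the labels are {a, b} and the next position 7 has {}, so a → ○b is false there. This is the first violation.

6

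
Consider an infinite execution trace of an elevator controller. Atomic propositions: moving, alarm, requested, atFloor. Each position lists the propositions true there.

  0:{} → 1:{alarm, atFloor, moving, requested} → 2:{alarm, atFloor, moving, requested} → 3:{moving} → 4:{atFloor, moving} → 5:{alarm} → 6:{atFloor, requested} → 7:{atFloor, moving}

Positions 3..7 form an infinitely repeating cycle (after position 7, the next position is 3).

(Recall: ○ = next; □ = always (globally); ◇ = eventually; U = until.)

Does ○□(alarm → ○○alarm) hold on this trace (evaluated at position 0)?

The position after 0 is 1; □(alarm → ○○alarm) is false there.

No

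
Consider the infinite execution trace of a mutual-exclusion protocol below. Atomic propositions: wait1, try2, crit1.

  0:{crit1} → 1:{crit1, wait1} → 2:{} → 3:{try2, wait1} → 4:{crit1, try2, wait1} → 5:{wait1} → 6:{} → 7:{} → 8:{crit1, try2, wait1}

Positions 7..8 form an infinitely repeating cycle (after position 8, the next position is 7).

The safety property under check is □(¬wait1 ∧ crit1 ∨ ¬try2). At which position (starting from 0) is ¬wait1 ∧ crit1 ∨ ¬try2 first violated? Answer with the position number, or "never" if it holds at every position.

Check ¬wait1 ∧ crit1 ∨ ¬try2 at each position in order: 0 ✓, 1 ✓, 2 ✓.
At position 3 the labels are {try2, wait1}, so ¬wait1 ∧ crit1 ∨ ¬try2 is false there. This is the first violation.

3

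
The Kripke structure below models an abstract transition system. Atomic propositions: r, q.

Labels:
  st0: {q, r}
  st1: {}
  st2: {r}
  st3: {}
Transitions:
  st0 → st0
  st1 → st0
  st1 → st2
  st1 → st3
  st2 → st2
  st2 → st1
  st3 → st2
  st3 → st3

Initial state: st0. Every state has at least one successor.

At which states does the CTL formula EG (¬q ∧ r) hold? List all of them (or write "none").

States satisfying ¬q ∧ r: {st2}.
States satisfying EG (¬q ∧ r): {st2}.

{st2}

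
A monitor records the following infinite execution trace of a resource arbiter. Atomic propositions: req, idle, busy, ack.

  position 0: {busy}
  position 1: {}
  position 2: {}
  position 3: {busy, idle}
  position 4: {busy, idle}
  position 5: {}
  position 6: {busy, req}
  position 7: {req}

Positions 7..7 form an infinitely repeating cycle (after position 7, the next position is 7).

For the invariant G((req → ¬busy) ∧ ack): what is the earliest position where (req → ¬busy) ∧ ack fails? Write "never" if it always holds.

At position 0 the labels are {busy}, so (req → ¬busy) ∧ ack is false there. This is the first violation.

0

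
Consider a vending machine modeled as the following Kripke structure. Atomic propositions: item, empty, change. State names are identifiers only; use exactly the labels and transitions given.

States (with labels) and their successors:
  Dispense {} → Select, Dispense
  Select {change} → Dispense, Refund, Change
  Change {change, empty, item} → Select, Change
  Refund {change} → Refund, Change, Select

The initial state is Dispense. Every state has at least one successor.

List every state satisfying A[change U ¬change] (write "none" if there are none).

{Dispense}

States satisfying change: {Select, Change, Refund}.
States satisfying ¬change: {Dispense}.
States satisfying A[change U ¬change]: {Dispense}.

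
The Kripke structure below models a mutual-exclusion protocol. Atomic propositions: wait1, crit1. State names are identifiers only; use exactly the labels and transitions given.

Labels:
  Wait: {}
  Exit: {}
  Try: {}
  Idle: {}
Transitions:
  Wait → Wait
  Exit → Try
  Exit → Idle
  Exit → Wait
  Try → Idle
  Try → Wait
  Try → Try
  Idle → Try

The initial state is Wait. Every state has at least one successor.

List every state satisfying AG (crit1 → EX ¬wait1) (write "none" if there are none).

{Wait, Exit, Try, Idle}

States satisfying crit1 → EX ¬wait1: {Wait, Exit, Try, Idle}.
States satisfying AG (crit1 → EX ¬wait1): {Wait, Exit, Try, Idle}.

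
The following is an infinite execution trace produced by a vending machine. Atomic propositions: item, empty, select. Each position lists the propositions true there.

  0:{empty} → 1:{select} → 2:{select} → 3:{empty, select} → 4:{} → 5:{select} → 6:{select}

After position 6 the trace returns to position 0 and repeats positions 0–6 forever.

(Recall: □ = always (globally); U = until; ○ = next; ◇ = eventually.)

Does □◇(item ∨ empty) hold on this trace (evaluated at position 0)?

Satisfied

◇(item ∨ empty) holds at every position 0..6, and those are all positions ever visited, so □◇(item ∨ empty) holds.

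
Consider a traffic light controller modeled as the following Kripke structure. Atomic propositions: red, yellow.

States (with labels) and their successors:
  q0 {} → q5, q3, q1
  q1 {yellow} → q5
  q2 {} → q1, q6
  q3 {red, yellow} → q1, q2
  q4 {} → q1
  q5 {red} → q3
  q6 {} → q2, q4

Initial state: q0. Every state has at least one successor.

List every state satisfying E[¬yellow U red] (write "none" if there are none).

{q0, q3, q5}

States satisfying ¬yellow: {q0, q2, q4, q5, q6}.
States satisfying red: {q3, q5}.
States satisfying E[¬yellow U red]: {q0, q3, q5}.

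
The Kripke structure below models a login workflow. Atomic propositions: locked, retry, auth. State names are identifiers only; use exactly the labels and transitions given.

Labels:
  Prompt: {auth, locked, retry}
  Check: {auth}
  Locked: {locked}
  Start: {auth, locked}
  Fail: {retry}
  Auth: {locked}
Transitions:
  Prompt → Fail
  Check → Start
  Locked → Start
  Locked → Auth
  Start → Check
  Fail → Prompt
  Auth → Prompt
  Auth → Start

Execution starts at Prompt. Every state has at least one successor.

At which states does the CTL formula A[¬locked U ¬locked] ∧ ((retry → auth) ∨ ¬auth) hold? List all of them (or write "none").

States satisfying ¬locked: {Check, Fail}.
States satisfying A[¬locked U ¬locked]: {Check, Fail}.
States satisfying retry → auth: {Prompt, Check, Locked, Start, Auth}.
States satisfying ¬auth: {Locked, Fail, Auth}.
States satisfying (retry → auth) ∨ ¬auth: {Prompt, Check, Locked, Start, Fail, Auth}.
States satisfying A[¬locked U ¬locked] ∧ ((retry → auth) ∨ ¬auth): {Check, Fail}.

{Check, Fail}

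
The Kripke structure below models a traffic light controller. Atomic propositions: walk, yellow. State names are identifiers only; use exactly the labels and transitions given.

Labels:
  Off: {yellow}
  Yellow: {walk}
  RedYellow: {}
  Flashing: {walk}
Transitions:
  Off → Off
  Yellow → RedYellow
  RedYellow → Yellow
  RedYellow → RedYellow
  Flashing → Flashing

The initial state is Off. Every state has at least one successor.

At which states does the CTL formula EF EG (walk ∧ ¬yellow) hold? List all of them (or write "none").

{Flashing}

States satisfying EG (walk ∧ ¬yellow): {Flashing}.
States satisfying EF EG (walk ∧ ¬yellow): {Flashing}.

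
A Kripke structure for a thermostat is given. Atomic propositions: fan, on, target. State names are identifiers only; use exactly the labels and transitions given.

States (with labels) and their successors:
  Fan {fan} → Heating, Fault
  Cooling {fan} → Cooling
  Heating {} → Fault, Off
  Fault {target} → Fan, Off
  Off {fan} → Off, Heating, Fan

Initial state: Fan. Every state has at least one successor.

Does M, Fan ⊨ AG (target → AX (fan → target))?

States satisfying target → AX (fan → target): {Fan, Cooling, Heating, Off}.
States satisfying AG (target → AX (fan → target)): {Cooling}.
Fault is reachable from Fan and violates target → AX (fan → target), so AG fails at Fan.
Fan ∉ Sat(AG (target → AX (fan → target))).

Does not hold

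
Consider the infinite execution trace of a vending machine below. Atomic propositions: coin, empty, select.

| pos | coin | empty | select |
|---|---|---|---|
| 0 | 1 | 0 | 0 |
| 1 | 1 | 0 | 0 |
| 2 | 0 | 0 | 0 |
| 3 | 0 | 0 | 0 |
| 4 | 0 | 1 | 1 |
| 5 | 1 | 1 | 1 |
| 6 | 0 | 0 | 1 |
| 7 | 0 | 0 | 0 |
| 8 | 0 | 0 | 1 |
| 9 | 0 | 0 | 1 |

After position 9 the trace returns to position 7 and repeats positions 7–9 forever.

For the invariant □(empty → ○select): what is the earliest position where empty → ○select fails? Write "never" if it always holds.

empty → ○select holds at every position 0..9, and those are all the positions the trace ever visits, so the invariant □(empty → ○select) is never violated.

never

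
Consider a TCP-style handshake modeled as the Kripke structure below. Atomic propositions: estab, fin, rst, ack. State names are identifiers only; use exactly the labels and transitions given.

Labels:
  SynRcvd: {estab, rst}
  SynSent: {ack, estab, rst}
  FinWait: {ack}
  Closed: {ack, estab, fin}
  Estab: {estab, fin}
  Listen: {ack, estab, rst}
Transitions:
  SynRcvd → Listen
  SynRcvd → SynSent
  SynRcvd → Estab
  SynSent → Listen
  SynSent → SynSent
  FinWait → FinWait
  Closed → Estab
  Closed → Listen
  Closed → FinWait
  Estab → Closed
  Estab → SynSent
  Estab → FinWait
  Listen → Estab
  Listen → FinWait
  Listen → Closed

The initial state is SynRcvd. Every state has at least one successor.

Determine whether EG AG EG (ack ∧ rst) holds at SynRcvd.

States satisfying AG EG (ack ∧ rst): ∅.
States satisfying EG AG EG (ack ∧ rst): ∅.
No suitable path/successor from SynRcvd witnesses the formula.
SynRcvd ∉ Sat(EG AG EG (ack ∧ rst)).

No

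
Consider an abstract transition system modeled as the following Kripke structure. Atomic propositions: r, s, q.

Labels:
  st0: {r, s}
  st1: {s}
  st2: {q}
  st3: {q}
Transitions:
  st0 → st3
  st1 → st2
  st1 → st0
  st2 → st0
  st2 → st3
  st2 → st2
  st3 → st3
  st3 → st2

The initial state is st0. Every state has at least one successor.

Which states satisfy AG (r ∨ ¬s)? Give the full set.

States satisfying r ∨ ¬s: {st0, st2, st3}.
States satisfying AG (r ∨ ¬s): {st0, st2, st3}.

{st0, st2, st3}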